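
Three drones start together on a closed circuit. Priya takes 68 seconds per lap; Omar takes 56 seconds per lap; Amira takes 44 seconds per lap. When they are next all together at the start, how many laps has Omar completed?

187 laps

All finish a whole number of cycles simultaneously at t = LCM of the periods.
68 = 2^2 × 17
56 = 2^3 × 7
44 = 2^2 × 11
LCM(68, 56, 44) = 2^3 × 7 × 11 × 17 = 10472.
Laps for period 56: 10472 / 56 = 187.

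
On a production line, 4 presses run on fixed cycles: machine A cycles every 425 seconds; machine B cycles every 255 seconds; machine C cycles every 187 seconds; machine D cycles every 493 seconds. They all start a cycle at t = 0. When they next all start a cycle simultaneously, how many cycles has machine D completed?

All finish a whole number of cycles simultaneously at t = LCM of the periods.
425 = 5^2 × 17
255 = 3 × 5 × 17
187 = 11 × 17
493 = 17 × 29
LCM(425, 255, 187, 493) = 3 × 5^2 × 11 × 17 × 29 = 406725.
Cycles for period 493: 406725 / 493 = 825.

825 cycles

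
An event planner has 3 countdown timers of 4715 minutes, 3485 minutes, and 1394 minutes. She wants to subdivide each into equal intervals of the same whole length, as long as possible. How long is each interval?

41 minutes

The interval must divide each timer length; the longest such is the gcd.
4715 = 5 × 23 × 41
3485 = 5 × 17 × 41
1394 = 2 × 17 × 41
gcd(4715, 3485, 1394) = 41.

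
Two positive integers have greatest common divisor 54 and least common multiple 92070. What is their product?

For any two positive integers, gcd × lcm = product = 54 × 92070 = 4971780.

4971780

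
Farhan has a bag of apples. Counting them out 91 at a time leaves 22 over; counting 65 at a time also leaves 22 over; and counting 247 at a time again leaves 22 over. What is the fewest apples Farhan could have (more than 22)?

8667

N − 22 must be a common multiple of 91, 65, and 247.
91 = 7 × 13
65 = 5 × 13
247 = 13 × 19
LCM(91, 65, 247) = 5 × 7 × 13 × 19 = 8645.
Smallest N > 22 is LCM + 22 = 8645 + 22 = 8667.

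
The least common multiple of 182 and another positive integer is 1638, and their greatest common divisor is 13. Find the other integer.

gcd × lcm = product of the two integers, so the other integer is (13 × 1638) / 182 = 117.

117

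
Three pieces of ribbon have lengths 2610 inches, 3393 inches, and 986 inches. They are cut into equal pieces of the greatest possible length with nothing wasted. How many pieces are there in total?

241

Piece length = gcd(2610, 3393, 986).
2610 = 2 × 3^2 × 5 × 29
3393 = 3^2 × 13 × 29
986 = 2 × 17 × 29
gcd(2610, 3393, 986) = 29.
Total pieces = 2610/29 + 3393/29 + 986/29 = 90 + 117 + 34 = 241.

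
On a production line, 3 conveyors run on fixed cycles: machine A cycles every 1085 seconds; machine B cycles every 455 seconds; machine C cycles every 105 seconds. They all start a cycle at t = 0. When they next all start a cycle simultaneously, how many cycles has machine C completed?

All finish a whole number of cycles simultaneously at t = LCM of the periods.
1085 = 5 × 7 × 31
455 = 5 × 7 × 13
105 = 3 × 5 × 7
LCM(1085, 455, 105) = 3 × 5 × 7 × 13 × 31 = 42315.
Cycles for period 105: 42315 / 105 = 403.

403 cycles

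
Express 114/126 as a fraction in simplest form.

114 = 2 × 3 × 19
126 = 2 × 3^2 × 7
gcd(114, 126) = 2 × 3 = 6.
Divide numerator and denominator by 6: 114/126 = 19/21.

19/21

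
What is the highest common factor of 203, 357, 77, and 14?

203 = 7 × 29
357 = 3 × 7 × 17
77 = 7 × 11
14 = 2 × 7
gcd(203, 357, 77, 14) = 7.

7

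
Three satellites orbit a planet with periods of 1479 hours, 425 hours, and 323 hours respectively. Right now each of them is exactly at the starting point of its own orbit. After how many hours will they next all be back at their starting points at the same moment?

702525 hours

They coincide at every common multiple of the periods; the first is the LCM.
1479 = 3 × 17 × 29
425 = 5^2 × 17
323 = 17 × 19
LCM(1479, 425, 323) = 3 × 5^2 × 17 × 19 × 29 = 702525.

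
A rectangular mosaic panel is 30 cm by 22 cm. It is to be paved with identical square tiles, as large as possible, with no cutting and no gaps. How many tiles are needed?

165

Tile side = gcd(30, 22).
30 = 2 × 3 × 5
22 = 2 × 11
gcd(30, 22) = 2.
Tiles: (30/2) × (22/2) = 15 × 11 = 165.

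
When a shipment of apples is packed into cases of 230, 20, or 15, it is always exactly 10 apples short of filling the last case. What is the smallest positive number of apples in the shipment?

Being 10 short of a full case of size k means N ≡ −10 (mod k), i.e. N + 10 is a multiple of each size.
230 = 2 × 5 × 23
20 = 2^2 × 5
15 = 3 × 5
LCM(230, 20, 15) = 2^2 × 3 × 5 × 23 = 1380.
Smallest positive N is 1380 − 10 = 1370.

1370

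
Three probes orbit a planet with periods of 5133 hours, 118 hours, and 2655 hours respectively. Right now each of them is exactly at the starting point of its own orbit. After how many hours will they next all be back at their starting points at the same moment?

153990 hours

The first simultaneous occurrence is after LCM of the individual periods.
5133 = 3 × 29 × 59
118 = 2 × 59
2655 = 3^2 × 5 × 59
LCM(5133, 118, 2655) = 2 × 3^2 × 5 × 29 × 59 = 153990.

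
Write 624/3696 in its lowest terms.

13/77

624 = 2^4 × 3 × 13
3696 = 2^4 × 3 × 7 × 11
gcd(624, 3696) = 2^4 × 3 = 48.
Divide numerator and denominator by 48: 624/3696 = 13/77.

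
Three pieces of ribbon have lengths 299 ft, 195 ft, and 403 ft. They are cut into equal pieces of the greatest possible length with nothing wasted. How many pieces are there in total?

Piece length = gcd(299, 195, 403).
299 = 13 × 23
195 = 3 × 5 × 13
403 = 13 × 31
gcd(299, 195, 403) = 13.
Total pieces = 299/13 + 195/13 + 403/13 = 23 + 15 + 31 = 69.

69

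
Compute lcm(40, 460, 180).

8280

40 = 2^3 × 5
460 = 2^2 × 5 × 23
180 = 2^2 × 3^2 × 5
LCM(40, 460, 180) = 2^3 × 3^2 × 5 × 23 = 8280.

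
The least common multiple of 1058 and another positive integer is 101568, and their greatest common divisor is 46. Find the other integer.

4416

gcd × lcm = product of the two integers, so the other integer is (46 × 101568) / 1058 = 4416.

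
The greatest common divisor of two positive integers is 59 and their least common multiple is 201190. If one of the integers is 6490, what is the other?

For two integers, gcd × lcm = product, so the other is (59 × 201190) / 6490 = 11870210 / 6490 = 1829.

1829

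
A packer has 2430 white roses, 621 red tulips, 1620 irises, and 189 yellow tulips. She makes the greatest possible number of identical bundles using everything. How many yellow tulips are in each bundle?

Number of bundles = gcd(2430, 621, 1620, 189).
2430 = 2 × 3^5 × 5
621 = 3^3 × 23
1620 = 2^2 × 3^4 × 5
189 = 3^3 × 7
gcd(2430, 621, 1620, 189) = 3^3 = 27.
yellow tulips per bundle = 189 / 27 = 7.

7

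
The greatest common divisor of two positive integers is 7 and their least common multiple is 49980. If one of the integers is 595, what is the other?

For two integers, gcd × lcm = product, so the other is (7 × 49980) / 595 = 349860 / 595 = 588.

588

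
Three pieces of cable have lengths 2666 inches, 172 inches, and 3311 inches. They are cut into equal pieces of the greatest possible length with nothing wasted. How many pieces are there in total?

Piece length = gcd(2666, 172, 3311).
2666 = 2 × 31 × 43
172 = 2^2 × 43
3311 = 7 × 11 × 43
gcd(2666, 172, 3311) = 43.
Total pieces = 2666/43 + 172/43 + 3311/43 = 62 + 4 + 77 = 143.

143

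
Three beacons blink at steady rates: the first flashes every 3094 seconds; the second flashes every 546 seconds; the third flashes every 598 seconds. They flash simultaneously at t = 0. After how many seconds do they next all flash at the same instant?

213486 seconds

We need the least common multiple of the intervals.
3094 = 2 × 7 × 13 × 17
546 = 2 × 3 × 7 × 13
598 = 2 × 13 × 23
LCM(3094, 546, 598) = 2 × 3 × 7 × 13 × 17 × 23 = 213486.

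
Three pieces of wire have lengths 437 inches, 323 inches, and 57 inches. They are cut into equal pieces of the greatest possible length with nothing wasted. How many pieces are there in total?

Piece length = gcd(437, 323, 57).
437 = 19 × 23
323 = 17 × 19
57 = 3 × 19
gcd(437, 323, 57) = 19.
Total pieces = 437/19 + 323/19 + 57/19 = 23 + 17 + 3 = 43.

43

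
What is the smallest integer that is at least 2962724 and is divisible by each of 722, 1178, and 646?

The integer must be a common multiple of 722, 1178, and 646, so a multiple of their LCM.
722 = 2 × 19^2
1178 = 2 × 19 × 31
646 = 2 × 17 × 19
LCM(722, 1178, 646) = 2 × 17 × 19^2 × 31 = 380494.
Smallest multiple of 380494 that is ≥ 2962724: ⌈2962724/380494⌉ × 380494 = 8 × 380494 = 3043952.

3043952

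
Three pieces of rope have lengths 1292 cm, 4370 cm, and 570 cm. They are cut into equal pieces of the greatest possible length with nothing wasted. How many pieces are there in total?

Piece length = gcd(1292, 4370, 570).
1292 = 2^2 × 17 × 19
4370 = 2 × 5 × 19 × 23
570 = 2 × 3 × 5 × 19
gcd(1292, 4370, 570) = 2 × 19 = 38.
Total pieces = 1292/38 + 4370/38 + 570/38 = 34 + 115 + 15 = 164.

164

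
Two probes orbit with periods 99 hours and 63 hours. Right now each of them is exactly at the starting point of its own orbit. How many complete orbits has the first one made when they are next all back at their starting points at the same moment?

7 orbits

All finish a whole number of cycles simultaneously at t = LCM of the periods.
99 = 3^2 × 11
63 = 3^2 × 7
LCM(99, 63) = 3^2 × 7 × 11 = 693.
Orbits for period 99: 693 / 99 = 7.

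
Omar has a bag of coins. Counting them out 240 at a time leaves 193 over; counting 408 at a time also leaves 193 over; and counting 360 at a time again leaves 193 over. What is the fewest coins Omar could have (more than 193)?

N − 193 must be a common multiple of 240, 408, and 360.
240 = 2^4 × 3 × 5
408 = 2^3 × 3 × 17
360 = 2^3 × 3^2 × 5
LCM(240, 408, 360) = 2^4 × 3^2 × 5 × 17 = 12240.
Smallest N > 193 is LCM + 193 = 12240 + 193 = 12433.

12433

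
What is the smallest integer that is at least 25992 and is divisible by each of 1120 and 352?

The integer must be a common multiple of 1120 and 352, so a multiple of their LCM.
1120 = 2^5 × 5 × 7
352 = 2^5 × 11
LCM(1120, 352) = 2^5 × 5 × 7 × 11 = 12320.
Smallest multiple of 12320 that is ≥ 25992: ⌈25992/12320⌉ × 12320 = 3 × 12320 = 36960.

36960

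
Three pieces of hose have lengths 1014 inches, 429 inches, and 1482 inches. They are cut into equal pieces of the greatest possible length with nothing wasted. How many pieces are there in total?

75

Piece length = gcd(1014, 429, 1482).
1014 = 2 × 3 × 13^2
429 = 3 × 11 × 13
1482 = 2 × 3 × 13 × 19
gcd(1014, 429, 1482) = 3 × 13 = 39.
Total pieces = 1014/39 + 429/39 + 1482/39 = 26 + 11 + 38 = 75.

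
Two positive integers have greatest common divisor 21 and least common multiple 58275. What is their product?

1223775

For any two positive integers, gcd × lcm = product = 21 × 58275 = 1223775.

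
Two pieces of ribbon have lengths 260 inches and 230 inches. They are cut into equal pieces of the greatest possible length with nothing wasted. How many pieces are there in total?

49

Piece length = gcd(260, 230).
260 = 2^2 × 5 × 13
230 = 2 × 5 × 23
gcd(260, 230) = 2 × 5 = 10.
Total pieces = 260/10 + 230/10 = 26 + 23 = 49.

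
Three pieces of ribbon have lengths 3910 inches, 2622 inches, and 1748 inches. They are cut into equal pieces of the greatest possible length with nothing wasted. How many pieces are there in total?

Piece length = gcd(3910, 2622, 1748).
3910 = 2 × 5 × 17 × 23
2622 = 2 × 3 × 19 × 23
1748 = 2^2 × 19 × 23
gcd(3910, 2622, 1748) = 2 × 23 = 46.
Total pieces = 3910/46 + 2622/46 + 1748/46 = 85 + 57 + 38 = 180.

180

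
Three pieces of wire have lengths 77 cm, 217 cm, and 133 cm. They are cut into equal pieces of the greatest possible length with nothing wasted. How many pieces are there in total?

Piece length = gcd(77, 217, 133).
77 = 7 × 11
217 = 7 × 31
133 = 7 × 19
gcd(77, 217, 133) = 7.
Total pieces = 77/7 + 217/7 + 133/7 = 11 + 31 + 19 = 61.

61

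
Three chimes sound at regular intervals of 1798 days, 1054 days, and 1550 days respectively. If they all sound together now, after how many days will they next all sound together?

We need the least common multiple of the intervals.
1798 = 2 × 29 × 31
1054 = 2 × 17 × 31
1550 = 2 × 5^2 × 31
LCM(1798, 1054, 1550) = 2 × 5^2 × 17 × 29 × 31 = 764150.

764150 days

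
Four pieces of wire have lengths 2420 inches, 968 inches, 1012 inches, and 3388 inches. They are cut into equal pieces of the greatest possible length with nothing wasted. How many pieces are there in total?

Piece length = gcd(2420, 968, 1012, 3388).
2420 = 2^2 × 5 × 11^2
968 = 2^3 × 11^2
1012 = 2^2 × 11 × 23
3388 = 2^2 × 7 × 11^2
gcd(2420, 968, 1012, 3388) = 2^2 × 11 = 44.
Total pieces = 2420/44 + 968/44 + 1012/44 + 3388/44 = 55 + 22 + 23 + 77 = 177.

177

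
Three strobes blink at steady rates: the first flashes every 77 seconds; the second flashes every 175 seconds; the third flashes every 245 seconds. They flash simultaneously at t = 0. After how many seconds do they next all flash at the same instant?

They coincide at every common multiple of the periods; the first is the LCM.
77 = 7 × 11
175 = 5^2 × 7
245 = 5 × 7^2
LCM(77, 175, 245) = 5^2 × 7^2 × 11 = 13475.

13475 seconds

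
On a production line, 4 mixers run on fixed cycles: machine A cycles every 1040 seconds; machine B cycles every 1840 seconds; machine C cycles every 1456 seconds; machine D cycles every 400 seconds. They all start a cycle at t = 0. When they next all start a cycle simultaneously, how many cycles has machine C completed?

575 cycles

They are all back at their starting positions together after one LCM of the periods.
1040 = 2^4 × 5 × 13
1840 = 2^4 × 5 × 23
1456 = 2^4 × 7 × 13
400 = 2^4 × 5^2
LCM(1040, 1840, 1456, 400) = 2^4 × 5^2 × 7 × 13 × 23 = 837200.
Cycles for period 1456: 837200 / 1456 = 575.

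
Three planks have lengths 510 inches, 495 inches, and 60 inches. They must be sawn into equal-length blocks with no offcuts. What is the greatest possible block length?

The block length must divide every plank, so the greatest is gcd(510, 495, 60).
510 = 2 × 3 × 5 × 17
495 = 3^2 × 5 × 11
60 = 2^2 × 3 × 5
gcd(510, 495, 60) = 3 × 5 = 15.

15 inches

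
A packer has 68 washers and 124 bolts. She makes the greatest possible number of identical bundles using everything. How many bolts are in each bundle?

31

Number of bundles = gcd(68, 124).
68 = 2^2 × 17
124 = 2^2 × 31
gcd(68, 124) = 2^2 = 4.
bolts per bundle = 124 / 4 = 31.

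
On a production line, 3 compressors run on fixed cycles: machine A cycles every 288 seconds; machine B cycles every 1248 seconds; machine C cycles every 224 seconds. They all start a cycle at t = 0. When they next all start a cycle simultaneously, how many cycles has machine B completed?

21 cycles

They are all back at their starting positions together after one LCM of the periods.
288 = 2^5 × 3^2
1248 = 2^5 × 3 × 13
224 = 2^5 × 7
LCM(288, 1248, 224) = 2^5 × 3^2 × 7 × 13 = 26208.
Cycles for period 1248: 26208 / 1248 = 21.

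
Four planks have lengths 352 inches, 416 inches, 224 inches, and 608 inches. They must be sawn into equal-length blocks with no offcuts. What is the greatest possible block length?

The block length must divide every plank, so the greatest is gcd(352, 416, 224, 608).
352 = 2^5 × 11
416 = 2^5 × 13
224 = 2^5 × 7
608 = 2^5 × 19
gcd(352, 416, 224, 608) = 2^5 = 32.

32 inches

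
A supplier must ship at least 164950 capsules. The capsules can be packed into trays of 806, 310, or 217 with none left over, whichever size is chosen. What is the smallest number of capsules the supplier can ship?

169260

The number of capsules must be a common multiple of 806, 310, and 217, so a multiple of their LCM.
806 = 2 × 13 × 31
310 = 2 × 5 × 31
217 = 7 × 31
LCM(806, 310, 217) = 2 × 5 × 7 × 13 × 31 = 28210.
Smallest multiple of 28210 that is ≥ 164950: ⌈164950/28210⌉ × 28210 = 6 × 28210 = 169260.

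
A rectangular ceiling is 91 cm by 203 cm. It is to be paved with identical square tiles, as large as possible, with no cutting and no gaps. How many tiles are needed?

377

Tile side = gcd(91, 203).
91 = 7 × 13
203 = 7 × 29
gcd(91, 203) = 7.
Tiles: (91/7) × (203/7) = 13 × 29 = 377.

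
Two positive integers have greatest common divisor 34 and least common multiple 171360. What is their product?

5826240

For any two positive integers, gcd × lcm = product = 34 × 171360 = 5826240.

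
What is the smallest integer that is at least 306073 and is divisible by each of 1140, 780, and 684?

311220

The integer must be a common multiple of 1140, 780, and 684, so a multiple of their LCM.
1140 = 2^2 × 3 × 5 × 19
780 = 2^2 × 3 × 5 × 13
684 = 2^2 × 3^2 × 19
LCM(1140, 780, 684) = 2^2 × 3^2 × 5 × 13 × 19 = 44460.
Smallest multiple of 44460 that is ≥ 306073: ⌈306073/44460⌉ × 44460 = 7 × 44460 = 311220.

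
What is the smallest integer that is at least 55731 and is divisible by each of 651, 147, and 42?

63798

The integer must be a common multiple of 651, 147, and 42, so a multiple of their LCM.
651 = 3 × 7 × 31
147 = 3 × 7^2
42 = 2 × 3 × 7
LCM(651, 147, 42) = 2 × 3 × 7^2 × 31 = 9114.
Smallest multiple of 9114 that is ≥ 55731: ⌈55731/9114⌉ × 9114 = 7 × 9114 = 63798.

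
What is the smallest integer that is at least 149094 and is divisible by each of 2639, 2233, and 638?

The integer must be a common multiple of 2639, 2233, and 638, so a multiple of their LCM.
2639 = 7 × 13 × 29
2233 = 7 × 11 × 29
638 = 2 × 11 × 29
LCM(2639, 2233, 638) = 2 × 7 × 11 × 13 × 29 = 58058.
Smallest multiple of 58058 that is ≥ 149094: ⌈149094/58058⌉ × 58058 = 3 × 58058 = 174174.

174174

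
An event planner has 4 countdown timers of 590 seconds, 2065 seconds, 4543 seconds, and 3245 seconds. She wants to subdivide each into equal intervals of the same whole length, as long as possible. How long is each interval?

59 seconds

The interval must divide each timer length; the longest such is the gcd.
590 = 2 × 5 × 59
2065 = 5 × 7 × 59
4543 = 7 × 11 × 59
3245 = 5 × 11 × 59
gcd(590, 2065, 4543, 3245) = 59.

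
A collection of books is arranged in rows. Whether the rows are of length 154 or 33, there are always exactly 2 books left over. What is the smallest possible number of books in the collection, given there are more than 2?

N − 2 must be a common multiple of 154 and 33.
154 = 2 × 7 × 11
33 = 3 × 11
LCM(154, 33) = 2 × 3 × 7 × 11 = 462.
Smallest N > 2 is LCM + 2 = 462 + 2 = 464.

464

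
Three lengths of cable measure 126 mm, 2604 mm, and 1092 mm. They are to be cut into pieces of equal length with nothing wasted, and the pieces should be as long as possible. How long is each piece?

42 mm

Each piece length must divide every original length, so the longest possible is gcd(126, 2604, 1092).
126 = 2 × 3^2 × 7
2604 = 2^2 × 3 × 7 × 31
1092 = 2^2 × 3 × 7 × 13
gcd(126, 2604, 1092) = 2 × 3 × 7 = 42.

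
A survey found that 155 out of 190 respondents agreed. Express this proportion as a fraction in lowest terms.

31/38

155 = 5 × 31
190 = 2 × 5 × 19
gcd(155, 190) = 5.
Divide numerator and denominator by 5: 155/190 = 31/38.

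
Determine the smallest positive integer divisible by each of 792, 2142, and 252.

94248

792 = 2^3 × 3^2 × 11
2142 = 2 × 3^2 × 7 × 17
252 = 2^2 × 3^2 × 7
LCM(792, 2142, 252) = 2^3 × 3^2 × 7 × 11 × 17 = 94248.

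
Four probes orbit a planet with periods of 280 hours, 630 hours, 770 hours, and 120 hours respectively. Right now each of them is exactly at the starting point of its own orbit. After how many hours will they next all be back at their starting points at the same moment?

They coincide at every common multiple of the periods; the first is the LCM.
280 = 2^3 × 5 × 7
630 = 2 × 3^2 × 5 × 7
770 = 2 × 5 × 7 × 11
120 = 2^3 × 3 × 5
LCM(280, 630, 770, 120) = 2^3 × 3^2 × 5 × 7 × 11 = 27720.

27720 hours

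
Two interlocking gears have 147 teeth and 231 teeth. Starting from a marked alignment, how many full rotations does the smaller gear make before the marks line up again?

The first common completion time is the LCM of the periods.
147 = 3 × 7^2
231 = 3 × 7 × 11
LCM(147, 231) = 3 × 7^2 × 11 = 1617.
Rotations for period 147: 1617 / 147 = 11.

11 rotations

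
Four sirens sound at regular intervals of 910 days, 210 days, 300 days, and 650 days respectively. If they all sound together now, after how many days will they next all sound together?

27300 days

We need the least common multiple of the intervals.
910 = 2 × 5 × 7 × 13
210 = 2 × 3 × 5 × 7
300 = 2^2 × 3 × 5^2
650 = 2 × 5^2 × 13
LCM(910, 210, 300, 650) = 2^2 × 3 × 5^2 × 7 × 13 = 27300.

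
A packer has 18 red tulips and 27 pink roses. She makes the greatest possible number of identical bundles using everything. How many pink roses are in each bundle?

3

Number of bundles = gcd(18, 27).
18 = 2 × 3^2
27 = 3^3
gcd(18, 27) = 3^2 = 9.
pink roses per bundle = 27 / 9 = 3.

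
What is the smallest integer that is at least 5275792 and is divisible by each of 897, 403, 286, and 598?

The integer must be a common multiple of 897, 403, 286, and 598, so a multiple of their LCM.
897 = 3 × 13 × 23
403 = 13 × 31
286 = 2 × 11 × 13
598 = 2 × 13 × 23
LCM(897, 403, 286, 598) = 2 × 3 × 11 × 13 × 23 × 31 = 611754.
Smallest multiple of 611754 that is ≥ 5275792: ⌈5275792/611754⌉ × 611754 = 9 × 611754 = 5505786.

5505786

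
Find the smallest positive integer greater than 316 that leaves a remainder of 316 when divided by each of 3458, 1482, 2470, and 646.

N − 316 must be a common multiple of 3458, 1482, 2470, and 646.
3458 = 2 × 7 × 13 × 19
1482 = 2 × 3 × 13 × 19
2470 = 2 × 5 × 13 × 19
646 = 2 × 17 × 19
LCM(3458, 1482, 2470, 646) = 2 × 3 × 5 × 7 × 13 × 17 × 19 = 881790.
Smallest N > 316 is LCM + 316 = 881790 + 316 = 882106.

882106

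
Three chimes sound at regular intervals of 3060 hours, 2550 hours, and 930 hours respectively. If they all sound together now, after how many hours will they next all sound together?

We need the least common multiple of the intervals.
3060 = 2^2 × 3^2 × 5 × 17
2550 = 2 × 3 × 5^2 × 17
930 = 2 × 3 × 5 × 31
LCM(3060, 2550, 930) = 2^2 × 3^2 × 5^2 × 17 × 31 = 474300.

474300 hours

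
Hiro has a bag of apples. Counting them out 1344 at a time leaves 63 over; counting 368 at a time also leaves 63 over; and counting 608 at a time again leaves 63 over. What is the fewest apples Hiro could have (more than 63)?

N − 63 must be a common multiple of 1344, 368, and 608.
1344 = 2^6 × 3 × 7
368 = 2^4 × 23
608 = 2^5 × 19
LCM(1344, 368, 608) = 2^6 × 3 × 7 × 19 × 23 = 587328.
Smallest N > 63 is LCM + 63 = 587328 + 63 = 587391.

587391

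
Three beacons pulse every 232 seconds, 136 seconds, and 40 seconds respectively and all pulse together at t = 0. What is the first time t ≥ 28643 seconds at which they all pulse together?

39440 seconds

Joint pulses occur at multiples of LCM(232, 136, 40).
232 = 2^3 × 29
136 = 2^3 × 17
40 = 2^3 × 5
LCM(232, 136, 40) = 2^3 × 5 × 17 × 29 = 19720.
Smallest multiple of 19720 that is ≥ 28643: ⌈28643/19720⌉ × 19720 = 2 × 19720 = 39440.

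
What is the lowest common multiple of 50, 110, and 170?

50 = 2 × 5^2
110 = 2 × 5 × 11
170 = 2 × 5 × 17
LCM(50, 110, 170) = 2 × 5^2 × 11 × 17 = 9350.

9350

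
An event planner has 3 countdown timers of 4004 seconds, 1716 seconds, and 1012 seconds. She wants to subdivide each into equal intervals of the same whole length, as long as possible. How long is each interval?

The interval must divide each timer length; the longest such is the gcd.
4004 = 2^2 × 7 × 11 × 13
1716 = 2^2 × 3 × 11 × 13
1012 = 2^2 × 11 × 23
gcd(4004, 1716, 1012) = 2^2 × 11 = 44.

44 seconds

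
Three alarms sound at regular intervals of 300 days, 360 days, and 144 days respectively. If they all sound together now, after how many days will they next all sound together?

3600 days

We need the least common multiple of the intervals.
300 = 2^2 × 3 × 5^2
360 = 2^3 × 3^2 × 5
144 = 2^4 × 3^2
LCM(300, 360, 144) = 2^4 × 3^2 × 5^2 = 3600.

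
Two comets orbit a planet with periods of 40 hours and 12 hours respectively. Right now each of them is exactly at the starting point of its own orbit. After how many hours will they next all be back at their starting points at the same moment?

120 hours

The first simultaneous occurrence is after LCM of the individual periods.
40 = 2^3 × 5
12 = 2^2 × 3
LCM(40, 12) = 2^3 × 3 × 5 = 120.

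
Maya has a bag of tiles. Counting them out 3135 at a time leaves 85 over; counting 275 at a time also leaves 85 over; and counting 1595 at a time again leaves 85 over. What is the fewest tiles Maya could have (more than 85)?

N − 85 must be a common multiple of 3135, 275, and 1595.
3135 = 3 × 5 × 11 × 19
275 = 5^2 × 11
1595 = 5 × 11 × 29
LCM(3135, 275, 1595) = 3 × 5^2 × 11 × 19 × 29 = 454575.
Smallest N > 85 is LCM + 85 = 454575 + 85 = 454660.

454660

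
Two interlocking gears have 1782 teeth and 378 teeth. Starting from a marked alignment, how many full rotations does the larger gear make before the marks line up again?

All finish a whole number of cycles simultaneously at t = LCM of the periods.
1782 = 2 × 3^4 × 11
378 = 2 × 3^3 × 7
LCM(1782, 378) = 2 × 3^4 × 7 × 11 = 12474.
Rotations for period 1782: 12474 / 1782 = 7.

7 rotations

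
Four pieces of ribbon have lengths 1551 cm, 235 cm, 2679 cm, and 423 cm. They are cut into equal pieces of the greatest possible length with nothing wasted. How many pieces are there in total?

104

Piece length = gcd(1551, 235, 2679, 423).
1551 = 3 × 11 × 47
235 = 5 × 47
2679 = 3 × 19 × 47
423 = 3^2 × 47
gcd(1551, 235, 2679, 423) = 47.
Total pieces = 1551/47 + 235/47 + 2679/47 + 423/47 = 33 + 5 + 57 + 9 = 104.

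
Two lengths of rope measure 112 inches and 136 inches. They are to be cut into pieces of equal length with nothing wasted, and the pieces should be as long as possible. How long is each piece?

8 inches

The greatest length dividing all of 112 and 136 is their gcd.
112 = 2^4 × 7
136 = 2^3 × 17
gcd(112, 136) = 2^3 = 8.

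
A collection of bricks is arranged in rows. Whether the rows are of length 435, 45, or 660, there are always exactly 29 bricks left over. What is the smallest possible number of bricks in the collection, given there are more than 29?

N − 29 must be a common multiple of 435, 45, and 660.
435 = 3 × 5 × 29
45 = 3^2 × 5
660 = 2^2 × 3 × 5 × 11
LCM(435, 45, 660) = 2^2 × 3^2 × 5 × 11 × 29 = 57420.
Smallest N > 29 is LCM + 29 = 57420 + 29 = 57449.

57449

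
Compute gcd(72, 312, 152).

72 = 2^3 × 3^2
312 = 2^3 × 3 × 13
152 = 2^3 × 19
gcd(72, 312, 152) = 2^3 = 8.

8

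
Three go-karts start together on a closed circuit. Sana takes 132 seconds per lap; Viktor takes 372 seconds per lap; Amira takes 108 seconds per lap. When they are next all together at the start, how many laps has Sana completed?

All finish a whole number of cycles simultaneously at t = LCM of the periods.
132 = 2^2 × 3 × 11
372 = 2^2 × 3 × 31
108 = 2^2 × 3^3
LCM(132, 372, 108) = 2^2 × 3^3 × 11 × 31 = 36828.
Laps for period 132: 36828 / 132 = 279.

279 laps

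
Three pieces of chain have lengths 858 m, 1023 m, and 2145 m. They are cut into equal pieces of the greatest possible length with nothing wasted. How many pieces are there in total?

122

Piece length = gcd(858, 1023, 2145).
858 = 2 × 3 × 11 × 13
1023 = 3 × 11 × 31
2145 = 3 × 5 × 11 × 13
gcd(858, 1023, 2145) = 3 × 11 = 33.
Total pieces = 858/33 + 1023/33 + 2145/33 = 26 + 31 + 65 = 122.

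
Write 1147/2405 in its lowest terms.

1147 = 31 × 37
2405 = 5 × 13 × 37
gcd(1147, 2405) = 37.
Divide numerator and denominator by 37: 1147/2405 = 31/65.

31/65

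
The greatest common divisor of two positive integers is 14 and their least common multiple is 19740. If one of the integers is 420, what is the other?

For two integers, gcd × lcm = product, so the other is (14 × 19740) / 420 = 276360 / 420 = 658.

658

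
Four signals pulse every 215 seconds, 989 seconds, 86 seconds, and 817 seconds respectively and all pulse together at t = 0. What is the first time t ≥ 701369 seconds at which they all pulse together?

Joint pulses occur at multiples of LCM(215, 989, 86, 817).
215 = 5 × 43
989 = 23 × 43
86 = 2 × 43
817 = 19 × 43
LCM(215, 989, 86, 817) = 2 × 5 × 19 × 23 × 43 = 187910.
Smallest multiple of 187910 that is ≥ 701369: ⌈701369/187910⌉ × 187910 = 4 × 187910 = 751640.

751640 seconds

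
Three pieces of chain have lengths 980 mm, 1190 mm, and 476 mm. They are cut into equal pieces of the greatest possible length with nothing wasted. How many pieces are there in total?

189

Piece length = gcd(980, 1190, 476).
980 = 2^2 × 5 × 7^2
1190 = 2 × 5 × 7 × 17
476 = 2^2 × 7 × 17
gcd(980, 1190, 476) = 2 × 7 = 14.
Total pieces = 980/14 + 1190/14 + 476/14 = 70 + 85 + 34 = 189.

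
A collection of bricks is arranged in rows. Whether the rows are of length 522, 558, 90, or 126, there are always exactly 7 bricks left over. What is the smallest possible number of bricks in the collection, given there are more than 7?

566377

N − 7 must be a common multiple of 522, 558, 90, and 126.
522 = 2 × 3^2 × 29
558 = 2 × 3^2 × 31
90 = 2 × 3^2 × 5
126 = 2 × 3^2 × 7
LCM(522, 558, 90, 126) = 2 × 3^2 × 5 × 7 × 29 × 31 = 566370.
Smallest N > 7 is LCM + 7 = 566370 + 7 = 566377.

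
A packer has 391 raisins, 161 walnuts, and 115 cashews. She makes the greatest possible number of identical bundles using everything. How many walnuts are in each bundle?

Number of bundles = gcd(391, 161, 115).
391 = 17 × 23
161 = 7 × 23
115 = 5 × 23
gcd(391, 161, 115) = 23.
walnuts per bundle = 161 / 23 = 7.

7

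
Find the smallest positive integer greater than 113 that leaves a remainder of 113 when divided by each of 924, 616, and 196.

N − 113 must be a common multiple of 924, 616, and 196.
924 = 2^2 × 3 × 7 × 11
616 = 2^3 × 7 × 11
196 = 2^2 × 7^2
LCM(924, 616, 196) = 2^3 × 3 × 7^2 × 11 = 12936.
Smallest N > 113 is LCM + 113 = 12936 + 113 = 13049.

13049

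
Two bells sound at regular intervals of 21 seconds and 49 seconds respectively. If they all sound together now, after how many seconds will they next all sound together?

The first simultaneous occurrence is after LCM of the individual periods.
21 = 3 × 7
49 = 7^2
LCM(21, 49) = 3 × 7^2 = 147.

147 seconds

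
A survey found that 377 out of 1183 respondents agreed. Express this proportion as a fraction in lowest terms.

29/91

377 = 13 × 29
1183 = 7 × 13^2
gcd(377, 1183) = 13.
Divide numerator and denominator by 13: 377/1183 = 29/91.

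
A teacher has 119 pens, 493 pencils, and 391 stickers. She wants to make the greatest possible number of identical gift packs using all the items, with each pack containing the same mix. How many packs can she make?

17 packs

The pack count must divide each quantity, so the greatest is gcd(119, 493, 391).
119 = 7 × 17
493 = 17 × 29
391 = 17 × 23
gcd(119, 493, 391) = 17.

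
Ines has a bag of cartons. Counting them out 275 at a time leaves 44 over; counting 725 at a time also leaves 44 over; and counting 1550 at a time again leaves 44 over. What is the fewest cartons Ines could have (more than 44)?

494494

N − 44 must be a common multiple of 275, 725, and 1550.
275 = 5^2 × 11
725 = 5^2 × 29
1550 = 2 × 5^2 × 31
LCM(275, 725, 1550) = 2 × 5^2 × 11 × 29 × 31 = 494450.
Smallest N > 44 is LCM + 44 = 494450 + 44 = 494494.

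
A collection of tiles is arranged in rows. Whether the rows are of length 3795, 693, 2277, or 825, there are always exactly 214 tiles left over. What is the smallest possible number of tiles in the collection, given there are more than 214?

398689

N − 214 must be a common multiple of 3795, 693, 2277, and 825.
3795 = 3 × 5 × 11 × 23
693 = 3^2 × 7 × 11
2277 = 3^2 × 11 × 23
825 = 3 × 5^2 × 11
LCM(3795, 693, 2277, 825) = 3^2 × 5^2 × 7 × 11 × 23 = 398475.
Smallest N > 214 is LCM + 214 = 398475 + 214 = 398689.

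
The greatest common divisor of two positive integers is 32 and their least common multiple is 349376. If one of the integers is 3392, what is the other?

For two integers, gcd × lcm = product, so the other is (32 × 349376) / 3392 = 11180032 / 3392 = 3296.

3296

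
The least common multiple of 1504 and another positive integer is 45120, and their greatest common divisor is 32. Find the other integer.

gcd × lcm = product of the two integers, so the other integer is (32 × 45120) / 1504 = 960.

960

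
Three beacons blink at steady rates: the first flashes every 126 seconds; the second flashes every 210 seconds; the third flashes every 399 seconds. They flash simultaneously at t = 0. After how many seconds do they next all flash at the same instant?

11970 seconds

They coincide at every common multiple of the periods; the first is the LCM.
126 = 2 × 3^2 × 7
210 = 2 × 3 × 5 × 7
399 = 3 × 7 × 19
LCM(126, 210, 399) = 2 × 3^2 × 5 × 7 × 19 = 11970.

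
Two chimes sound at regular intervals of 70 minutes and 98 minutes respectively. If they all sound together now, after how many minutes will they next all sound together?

We need the least common multiple of the intervals.
70 = 2 × 5 × 7
98 = 2 × 7^2
LCM(70, 98) = 2 × 5 × 7^2 = 490.

490 minutes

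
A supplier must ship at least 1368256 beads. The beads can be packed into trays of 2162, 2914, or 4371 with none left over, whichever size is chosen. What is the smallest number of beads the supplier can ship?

The number of beads must be a common multiple of 2162, 2914, and 4371, so a multiple of their LCM.
2162 = 2 × 23 × 47
2914 = 2 × 31 × 47
4371 = 3 × 31 × 47
LCM(2162, 2914, 4371) = 2 × 3 × 23 × 31 × 47 = 201066.
Smallest multiple of 201066 that is ≥ 1368256: ⌈1368256/201066⌉ × 201066 = 7 × 201066 = 1407462.

1407462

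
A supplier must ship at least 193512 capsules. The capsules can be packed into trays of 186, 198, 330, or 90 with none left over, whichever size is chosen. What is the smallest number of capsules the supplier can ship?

The number of capsules must be a common multiple of 186, 198, 330, and 90, so a multiple of their LCM.
186 = 2 × 3 × 31
198 = 2 × 3^2 × 11
330 = 2 × 3 × 5 × 11
90 = 2 × 3^2 × 5
LCM(186, 198, 330, 90) = 2 × 3^2 × 5 × 11 × 31 = 30690.
Smallest multiple of 30690 that is ≥ 193512: ⌈193512/30690⌉ × 30690 = 7 × 30690 = 214830.

214830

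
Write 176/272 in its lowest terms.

176 = 2^4 × 11
272 = 2^4 × 17
gcd(176, 272) = 2^4 = 16.
Divide numerator and denominator by 16: 176/272 = 11/17.

11/17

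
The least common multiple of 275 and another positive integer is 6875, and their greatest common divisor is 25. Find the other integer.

625

gcd × lcm = product of the two integers, so the other integer is (25 × 6875) / 275 = 625.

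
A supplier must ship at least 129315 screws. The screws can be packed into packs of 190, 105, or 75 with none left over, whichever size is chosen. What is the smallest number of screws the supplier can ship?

The number of screws must be a common multiple of 190, 105, and 75, so a multiple of their LCM.
190 = 2 × 5 × 19
105 = 3 × 5 × 7
75 = 3 × 5^2
LCM(190, 105, 75) = 2 × 3 × 5^2 × 7 × 19 = 19950.
Smallest multiple of 19950 that is ≥ 129315: ⌈129315/19950⌉ × 19950 = 7 × 19950 = 139650.

139650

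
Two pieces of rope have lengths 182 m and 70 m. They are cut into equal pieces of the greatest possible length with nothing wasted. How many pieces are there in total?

Piece length = gcd(182, 70).
182 = 2 × 7 × 13
70 = 2 × 5 × 7
gcd(182, 70) = 2 × 7 = 14.
Total pieces = 182/14 + 70/14 = 13 + 5 = 18.

18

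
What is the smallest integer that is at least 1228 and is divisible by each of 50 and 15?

1350

The integer must be a common multiple of 50 and 15, so a multiple of their LCM.
50 = 2 × 5^2
15 = 3 × 5
LCM(50, 15) = 2 × 3 × 5^2 = 150.
Smallest multiple of 150 that is ≥ 1228: ⌈1228/150⌉ × 150 = 9 × 150 = 1350.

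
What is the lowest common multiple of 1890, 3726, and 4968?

1890 = 2 × 3^3 × 5 × 7
3726 = 2 × 3^4 × 23
4968 = 2^3 × 3^3 × 23
LCM(1890, 3726, 4968) = 2^3 × 3^4 × 5 × 7 × 23 = 521640.

521640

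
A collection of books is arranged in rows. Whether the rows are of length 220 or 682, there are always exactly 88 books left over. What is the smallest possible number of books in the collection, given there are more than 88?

6908

N − 88 must be a common multiple of 220 and 682.
220 = 2^2 × 5 × 11
682 = 2 × 11 × 31
LCM(220, 682) = 2^2 × 5 × 11 × 31 = 6820.
Smallest N > 88 is LCM + 88 = 6820 + 88 = 6908.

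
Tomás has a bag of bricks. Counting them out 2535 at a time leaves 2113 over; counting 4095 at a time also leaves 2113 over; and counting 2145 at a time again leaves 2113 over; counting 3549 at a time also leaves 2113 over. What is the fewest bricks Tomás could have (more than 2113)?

587698

N − 2113 must be a common multiple of 2535, 4095, 2145, and 3549.
2535 = 3 × 5 × 13^2
4095 = 3^2 × 5 × 7 × 13
2145 = 3 × 5 × 11 × 13
3549 = 3 × 7 × 13^2
LCM(2535, 4095, 2145, 3549) = 3^2 × 5 × 7 × 11 × 13^2 = 585585.
Smallest N > 2113 is LCM + 2113 = 585585 + 2113 = 587698.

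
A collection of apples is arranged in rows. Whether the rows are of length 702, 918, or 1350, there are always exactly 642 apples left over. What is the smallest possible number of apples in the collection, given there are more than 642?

N − 642 must be a common multiple of 702, 918, and 1350.
702 = 2 × 3^3 × 13
918 = 2 × 3^3 × 17
1350 = 2 × 3^3 × 5^2
LCM(702, 918, 1350) = 2 × 3^3 × 5^2 × 13 × 17 = 298350.
Smallest N > 642 is LCM + 642 = 298350 + 642 = 298992.

298992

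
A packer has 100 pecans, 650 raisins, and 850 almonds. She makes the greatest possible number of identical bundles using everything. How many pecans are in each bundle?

Number of bundles = gcd(100, 650, 850).
100 = 2^2 × 5^2
650 = 2 × 5^2 × 13
850 = 2 × 5^2 × 17
gcd(100, 650, 850) = 2 × 5^2 = 50.
pecans per bundle = 100 / 50 = 2.

2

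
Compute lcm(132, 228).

132 = 2^2 × 3 × 11
228 = 2^2 × 3 × 19
LCM(132, 228) = 2^2 × 3 × 11 × 19 = 2508.

2508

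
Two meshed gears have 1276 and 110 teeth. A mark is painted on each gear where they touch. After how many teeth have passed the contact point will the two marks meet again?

They coincide at every common multiple of the periods; the first is the LCM.
1276 = 2^2 × 11 × 29
110 = 2 × 5 × 11
LCM(1276, 110) = 2^2 × 5 × 11 × 29 = 6380.

6380 teeth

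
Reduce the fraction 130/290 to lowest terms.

13/29

130 = 2 × 5 × 13
290 = 2 × 5 × 29
gcd(130, 290) = 2 × 5 = 10.
Divide numerator and denominator by 10: 130/290 = 13/29.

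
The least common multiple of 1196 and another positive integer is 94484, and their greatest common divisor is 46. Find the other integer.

gcd × lcm = product of the two integers, so the other integer is (46 × 94484) / 1196 = 3634.

3634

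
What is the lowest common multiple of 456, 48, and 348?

456 = 2^3 × 3 × 19
48 = 2^4 × 3
348 = 2^2 × 3 × 29
LCM(456, 48, 348) = 2^4 × 3 × 19 × 29 = 26448.

26448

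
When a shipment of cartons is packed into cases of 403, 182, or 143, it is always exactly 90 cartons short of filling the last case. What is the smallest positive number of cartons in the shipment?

Being 90 short of a full case of size k means N ≡ −90 (mod k), i.e. N + 90 is a multiple of each size.
403 = 13 × 31
182 = 2 × 7 × 13
143 = 11 × 13
LCM(403, 182, 143) = 2 × 7 × 11 × 13 × 31 = 62062.
Smallest positive N is 62062 − 90 = 61972.

61972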